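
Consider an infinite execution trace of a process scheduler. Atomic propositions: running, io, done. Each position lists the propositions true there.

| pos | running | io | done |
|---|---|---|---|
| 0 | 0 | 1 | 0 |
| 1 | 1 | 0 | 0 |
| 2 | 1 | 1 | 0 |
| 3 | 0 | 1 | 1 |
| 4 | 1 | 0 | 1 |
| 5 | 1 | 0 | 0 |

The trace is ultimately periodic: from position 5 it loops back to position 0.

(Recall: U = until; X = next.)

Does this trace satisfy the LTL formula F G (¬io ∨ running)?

Does not hold

G (¬io ∨ running) is false at every position 0..5, so it never becomes true and F G (¬io ∨ running) fails.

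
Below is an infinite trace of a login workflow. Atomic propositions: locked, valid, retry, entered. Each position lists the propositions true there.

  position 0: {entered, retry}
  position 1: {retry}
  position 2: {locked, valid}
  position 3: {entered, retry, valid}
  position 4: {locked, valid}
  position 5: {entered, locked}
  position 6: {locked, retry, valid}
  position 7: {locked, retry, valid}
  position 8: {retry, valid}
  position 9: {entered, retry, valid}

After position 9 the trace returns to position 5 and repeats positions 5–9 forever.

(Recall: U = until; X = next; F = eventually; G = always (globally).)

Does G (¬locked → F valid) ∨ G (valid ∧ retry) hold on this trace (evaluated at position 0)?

¬locked → F valid holds at every position 0..9, and those are all positions ever visited, so G (¬locked → F valid) holds.
Positions where ¬locked holds: 0, 1, 3, 8, 9.
Check F valid at each: 0→ok, 1→ok, 3→ok, 8→ok, 9→ok.
valid ∧ retry must hold at every position from 0 onward. It fails at position 0, so G (valid ∧ retry) is false.
At position 0: G (¬locked → F valid) is true; G (valid ∧ retry) is false; so G (¬locked → F valid) ∨ G (valid ∧ retry) is true.

Yes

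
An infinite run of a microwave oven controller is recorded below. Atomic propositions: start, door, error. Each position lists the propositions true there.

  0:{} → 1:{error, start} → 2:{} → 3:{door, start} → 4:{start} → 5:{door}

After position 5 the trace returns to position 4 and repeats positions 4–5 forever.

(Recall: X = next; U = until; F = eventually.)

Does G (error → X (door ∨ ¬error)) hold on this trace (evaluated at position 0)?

error → X (door ∨ ¬error) holds at every position 0..5, and those are all positions ever visited, so G (error → X (door ∨ ¬error)) holds.
Positions where error holds: 1.
Check X (door ∨ ¬error) at each: 1→ok.

Yes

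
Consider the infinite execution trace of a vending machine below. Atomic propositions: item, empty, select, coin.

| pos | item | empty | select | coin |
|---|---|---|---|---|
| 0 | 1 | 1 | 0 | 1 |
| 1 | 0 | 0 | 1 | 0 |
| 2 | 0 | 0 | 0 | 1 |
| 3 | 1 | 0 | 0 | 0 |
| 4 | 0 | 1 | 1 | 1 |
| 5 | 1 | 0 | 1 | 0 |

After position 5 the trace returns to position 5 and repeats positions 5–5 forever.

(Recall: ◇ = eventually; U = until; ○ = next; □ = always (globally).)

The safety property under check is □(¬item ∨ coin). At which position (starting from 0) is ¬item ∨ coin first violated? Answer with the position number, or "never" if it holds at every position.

Check ¬item ∨ coin at each position in order: 0 ✓, 1 ✓, 2 ✓.
At position 3 the labels are {item}, so ¬item ∨ coin is false there. This is the first violation.

3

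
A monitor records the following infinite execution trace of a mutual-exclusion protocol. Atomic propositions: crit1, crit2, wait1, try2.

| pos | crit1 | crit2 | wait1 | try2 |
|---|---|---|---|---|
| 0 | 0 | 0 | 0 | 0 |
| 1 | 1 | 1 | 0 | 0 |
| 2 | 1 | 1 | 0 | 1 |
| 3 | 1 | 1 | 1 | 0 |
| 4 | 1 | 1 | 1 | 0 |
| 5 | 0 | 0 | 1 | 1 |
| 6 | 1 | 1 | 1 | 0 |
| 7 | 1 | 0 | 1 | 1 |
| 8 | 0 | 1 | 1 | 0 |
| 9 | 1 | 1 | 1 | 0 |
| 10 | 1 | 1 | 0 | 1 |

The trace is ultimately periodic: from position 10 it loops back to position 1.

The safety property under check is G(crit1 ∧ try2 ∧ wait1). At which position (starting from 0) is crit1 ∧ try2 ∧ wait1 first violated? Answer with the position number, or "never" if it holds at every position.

0

At position 0 the labels are {}, so crit1 ∧ try2 ∧ wait1 is false there. This is the first violation.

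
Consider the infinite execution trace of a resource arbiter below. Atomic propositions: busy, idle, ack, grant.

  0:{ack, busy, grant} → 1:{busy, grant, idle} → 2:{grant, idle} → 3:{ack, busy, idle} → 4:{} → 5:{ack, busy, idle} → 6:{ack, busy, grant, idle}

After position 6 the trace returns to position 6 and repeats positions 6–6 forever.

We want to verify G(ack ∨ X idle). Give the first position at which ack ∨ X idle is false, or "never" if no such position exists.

ack ∨ X idle holds at every position 0..6, and those are all the positions the trace ever visits, so the invariant G(ack ∨ X idle) is never violated.

never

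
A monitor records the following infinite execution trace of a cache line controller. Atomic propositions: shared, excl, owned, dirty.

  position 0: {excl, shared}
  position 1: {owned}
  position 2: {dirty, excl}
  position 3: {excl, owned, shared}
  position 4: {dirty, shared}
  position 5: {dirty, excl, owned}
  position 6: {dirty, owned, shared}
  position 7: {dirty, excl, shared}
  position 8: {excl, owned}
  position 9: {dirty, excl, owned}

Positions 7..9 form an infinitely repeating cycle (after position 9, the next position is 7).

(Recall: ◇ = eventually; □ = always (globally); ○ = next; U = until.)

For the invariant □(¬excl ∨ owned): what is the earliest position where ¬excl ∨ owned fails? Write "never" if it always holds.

At position 0 the labels are {excl, shared}, so ¬excl ∨ owned is false there. This is the first violation.

0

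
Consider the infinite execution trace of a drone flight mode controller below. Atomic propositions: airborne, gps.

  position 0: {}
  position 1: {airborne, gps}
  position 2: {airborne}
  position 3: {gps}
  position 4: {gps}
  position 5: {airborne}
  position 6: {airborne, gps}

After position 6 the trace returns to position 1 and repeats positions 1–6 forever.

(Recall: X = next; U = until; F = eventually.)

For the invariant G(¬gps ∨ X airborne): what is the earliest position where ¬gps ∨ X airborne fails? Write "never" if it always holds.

Check ¬gps ∨ X airborne at each position in order: 0 ✓, 1 ✓, 2 ✓.
At position 3 the labels are {gps} and the next position 4 has {gps}, so ¬gps ∨ X airborne is false there. This is the first violation.

3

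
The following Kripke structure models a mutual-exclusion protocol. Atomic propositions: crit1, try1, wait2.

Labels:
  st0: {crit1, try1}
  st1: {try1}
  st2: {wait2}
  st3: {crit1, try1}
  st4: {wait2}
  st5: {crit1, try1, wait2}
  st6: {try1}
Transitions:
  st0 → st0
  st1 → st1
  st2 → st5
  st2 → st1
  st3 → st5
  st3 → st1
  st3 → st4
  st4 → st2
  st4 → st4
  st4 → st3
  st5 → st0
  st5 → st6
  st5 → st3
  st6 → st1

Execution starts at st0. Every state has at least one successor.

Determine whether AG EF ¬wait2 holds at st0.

Yes

States satisfying EF ¬wait2: {st0, st1, st2, st3, st4, st5, st6}.
States satisfying AG EF ¬wait2: {st0, st1, st2, st3, st4, st5, st6}.
Every state reachable from st0 satisfies EF ¬wait2.
st0 ∈ Sat(AG EF ¬wait2).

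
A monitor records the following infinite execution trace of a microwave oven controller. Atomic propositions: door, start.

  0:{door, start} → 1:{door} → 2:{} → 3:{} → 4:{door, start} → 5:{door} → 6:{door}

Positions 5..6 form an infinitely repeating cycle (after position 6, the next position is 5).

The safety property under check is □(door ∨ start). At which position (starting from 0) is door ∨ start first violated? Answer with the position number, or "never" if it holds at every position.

2

Check door ∨ start at each position in order: 0 ✓, 1 ✓.
At position 2 the labels are {}, so door ∨ start is false there. This is the first violation.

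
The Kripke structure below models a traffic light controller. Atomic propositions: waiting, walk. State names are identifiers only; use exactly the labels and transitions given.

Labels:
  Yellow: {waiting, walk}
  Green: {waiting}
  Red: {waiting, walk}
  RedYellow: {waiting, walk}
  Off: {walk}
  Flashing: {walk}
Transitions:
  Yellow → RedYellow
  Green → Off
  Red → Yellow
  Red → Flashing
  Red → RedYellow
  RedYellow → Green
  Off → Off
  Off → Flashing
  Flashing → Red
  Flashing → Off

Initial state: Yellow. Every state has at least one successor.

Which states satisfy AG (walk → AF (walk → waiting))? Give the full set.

States satisfying walk → AF (walk → waiting): {Yellow, Green, Red, RedYellow}.
States satisfying AG (walk → AF (walk → waiting)): ∅.

none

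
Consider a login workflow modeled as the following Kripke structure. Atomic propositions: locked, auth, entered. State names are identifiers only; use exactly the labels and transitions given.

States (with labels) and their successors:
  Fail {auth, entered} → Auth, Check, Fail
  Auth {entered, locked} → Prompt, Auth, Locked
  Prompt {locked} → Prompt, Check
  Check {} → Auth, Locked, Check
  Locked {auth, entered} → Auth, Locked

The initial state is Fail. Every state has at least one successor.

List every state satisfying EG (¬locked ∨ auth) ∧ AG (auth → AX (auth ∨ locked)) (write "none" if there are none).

States satisfying ¬locked ∨ auth: {Fail, Check, Locked}.
States satisfying EG (¬locked ∨ auth): {Fail, Check, Locked}.
States satisfying auth → AX (auth ∨ locked): {Auth, Prompt, Check, Locked}.
States satisfying AG (auth → AX (auth ∨ locked)): {Auth, Prompt, Check, Locked}.
States satisfying EG (¬locked ∨ auth) ∧ AG (auth → AX (auth ∨ locked)): {Check, Locked}.

{Check, Locked}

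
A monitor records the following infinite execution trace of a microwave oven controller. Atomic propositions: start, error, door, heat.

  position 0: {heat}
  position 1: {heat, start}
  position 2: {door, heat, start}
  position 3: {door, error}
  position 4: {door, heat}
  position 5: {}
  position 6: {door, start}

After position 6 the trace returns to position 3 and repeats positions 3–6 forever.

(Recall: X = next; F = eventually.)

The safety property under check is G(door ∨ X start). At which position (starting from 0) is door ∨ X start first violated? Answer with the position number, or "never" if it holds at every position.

never

door ∨ X start holds at every position 0..6, and those are all the positions the trace ever visits, so the invariant G(door ∨ X start) is never violated.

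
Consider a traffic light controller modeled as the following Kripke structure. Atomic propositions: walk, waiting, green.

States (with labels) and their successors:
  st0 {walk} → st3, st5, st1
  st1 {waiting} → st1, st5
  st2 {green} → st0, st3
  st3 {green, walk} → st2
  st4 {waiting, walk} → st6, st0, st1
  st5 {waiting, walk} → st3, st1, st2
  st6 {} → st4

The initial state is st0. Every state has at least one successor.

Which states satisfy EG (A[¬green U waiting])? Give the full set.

States satisfying A[¬green U waiting]: {st1, st4, st5, st6}.
States satisfying EG (A[¬green U waiting]): {st1, st4, st5, st6}.

{st1, st4, st5, st6}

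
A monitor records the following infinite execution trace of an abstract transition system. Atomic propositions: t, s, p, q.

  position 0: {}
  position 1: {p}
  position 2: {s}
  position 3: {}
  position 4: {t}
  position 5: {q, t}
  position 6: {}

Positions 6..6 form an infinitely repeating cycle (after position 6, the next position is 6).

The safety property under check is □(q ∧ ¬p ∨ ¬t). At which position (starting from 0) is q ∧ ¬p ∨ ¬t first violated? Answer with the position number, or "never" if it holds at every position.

Check q ∧ ¬p ∨ ¬t at each position in order: 0 ✓, 1 ✓, 2 ✓, 3 ✓.
At position 4 the labels are {t}, so q ∧ ¬p ∨ ¬t is false there. This is the first violation.

4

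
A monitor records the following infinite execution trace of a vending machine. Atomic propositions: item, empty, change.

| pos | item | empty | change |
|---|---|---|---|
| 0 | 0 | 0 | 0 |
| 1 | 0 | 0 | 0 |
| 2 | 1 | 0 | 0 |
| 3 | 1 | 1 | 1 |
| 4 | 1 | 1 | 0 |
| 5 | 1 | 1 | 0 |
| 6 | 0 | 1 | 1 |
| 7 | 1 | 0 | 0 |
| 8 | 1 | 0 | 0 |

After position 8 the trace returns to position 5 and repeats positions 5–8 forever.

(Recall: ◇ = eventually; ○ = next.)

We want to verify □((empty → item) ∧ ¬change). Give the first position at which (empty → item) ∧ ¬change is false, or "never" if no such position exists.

Check (empty → item) ∧ ¬change at each position in order: 0 ✓, 1 ✓, 2 ✓.
At position 3 the labels are {change, empty, item}, so (empty → item) ∧ ¬change is false there. This is the first violation.

3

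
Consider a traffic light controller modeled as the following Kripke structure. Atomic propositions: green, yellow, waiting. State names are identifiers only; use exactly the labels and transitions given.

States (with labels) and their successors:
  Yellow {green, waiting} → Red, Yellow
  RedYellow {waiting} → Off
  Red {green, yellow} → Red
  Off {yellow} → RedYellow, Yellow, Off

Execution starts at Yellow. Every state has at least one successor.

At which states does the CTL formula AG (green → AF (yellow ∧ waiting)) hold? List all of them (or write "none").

none

States satisfying green → AF (yellow ∧ waiting): {RedYellow, Off}.
States satisfying AG (green → AF (yellow ∧ waiting)): ∅.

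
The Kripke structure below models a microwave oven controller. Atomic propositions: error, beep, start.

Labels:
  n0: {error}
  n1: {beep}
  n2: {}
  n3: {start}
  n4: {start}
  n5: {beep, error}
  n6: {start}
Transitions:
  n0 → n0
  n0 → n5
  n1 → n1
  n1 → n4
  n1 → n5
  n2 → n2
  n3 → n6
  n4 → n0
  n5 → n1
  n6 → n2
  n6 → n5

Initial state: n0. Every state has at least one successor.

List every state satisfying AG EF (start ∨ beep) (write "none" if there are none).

{n0, n1, n4, n5}

States satisfying EF (start ∨ beep): {n0, n1, n3, n4, n5, n6}.
States satisfying AG EF (start ∨ beep): {n0, n1, n4, n5}.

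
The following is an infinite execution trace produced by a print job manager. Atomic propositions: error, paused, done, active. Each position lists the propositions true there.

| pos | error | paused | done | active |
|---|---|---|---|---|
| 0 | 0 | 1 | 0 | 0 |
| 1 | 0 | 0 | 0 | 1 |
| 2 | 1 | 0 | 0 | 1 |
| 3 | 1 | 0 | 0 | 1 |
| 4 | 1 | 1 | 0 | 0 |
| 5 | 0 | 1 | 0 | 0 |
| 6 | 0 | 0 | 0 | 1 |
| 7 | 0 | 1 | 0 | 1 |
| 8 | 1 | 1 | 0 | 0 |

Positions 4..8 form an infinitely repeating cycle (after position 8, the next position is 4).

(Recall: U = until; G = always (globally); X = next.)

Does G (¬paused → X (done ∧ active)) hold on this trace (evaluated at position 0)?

¬paused → X (done ∧ active) must hold at every position from 0 onward. It fails at position 1, so G (¬paused → X (done ∧ active)) is false.
Positions where ¬paused holds: 1, 2, 3, 6.
Check X (done ∧ active) at each: 1→fails, 2→fails, 3→fails, 6→fails.

No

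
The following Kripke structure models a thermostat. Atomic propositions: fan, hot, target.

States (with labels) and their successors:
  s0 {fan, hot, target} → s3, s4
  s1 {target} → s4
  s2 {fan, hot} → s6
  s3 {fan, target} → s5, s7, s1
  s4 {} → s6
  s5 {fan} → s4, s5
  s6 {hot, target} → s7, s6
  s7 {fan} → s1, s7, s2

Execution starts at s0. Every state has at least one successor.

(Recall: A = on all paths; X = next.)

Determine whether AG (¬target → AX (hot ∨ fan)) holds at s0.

States satisfying ¬target → AX (hot ∨ fan): {s0, s1, s2, s3, s4, s6}.
States satisfying AG (¬target → AX (hot ∨ fan)): ∅.
s5 is reachable from s0 and violates ¬target → AX (hot ∨ fan), so AG fails at s0.
s0 ∉ Sat(AG (¬target → AX (hot ∨ fan))).

Does not hold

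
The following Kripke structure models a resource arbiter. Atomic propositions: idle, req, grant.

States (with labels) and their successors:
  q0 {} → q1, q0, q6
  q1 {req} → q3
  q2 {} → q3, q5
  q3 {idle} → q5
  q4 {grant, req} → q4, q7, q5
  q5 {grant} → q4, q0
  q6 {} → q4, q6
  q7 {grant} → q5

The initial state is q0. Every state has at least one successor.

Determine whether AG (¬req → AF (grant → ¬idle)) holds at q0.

States satisfying ¬req → AF (grant → ¬idle): {q0, q1, q2, q3, q4, q5, q6, q7}.
States satisfying AG (¬req → AF (grant → ¬idle)): {q0, q1, q2, q3, q4, q5, q6, q7}.
Every state reachable from q0 satisfies ¬req → AF (grant → ¬idle).
q0 ∈ Sat(AG (¬req → AF (grant → ¬idle))).

Yes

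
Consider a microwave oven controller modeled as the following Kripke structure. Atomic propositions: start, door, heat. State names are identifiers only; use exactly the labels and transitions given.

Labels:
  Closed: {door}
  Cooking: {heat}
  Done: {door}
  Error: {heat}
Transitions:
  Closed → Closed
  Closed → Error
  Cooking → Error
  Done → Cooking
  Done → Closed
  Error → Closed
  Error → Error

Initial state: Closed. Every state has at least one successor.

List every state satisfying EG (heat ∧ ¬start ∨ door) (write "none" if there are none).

{Closed, Cooking, Done, Error}

States satisfying heat ∧ ¬start ∨ door: {Closed, Cooking, Done, Error}.
States satisfying EG (heat ∧ ¬start ∨ door): {Closed, Cooking, Done, Error}.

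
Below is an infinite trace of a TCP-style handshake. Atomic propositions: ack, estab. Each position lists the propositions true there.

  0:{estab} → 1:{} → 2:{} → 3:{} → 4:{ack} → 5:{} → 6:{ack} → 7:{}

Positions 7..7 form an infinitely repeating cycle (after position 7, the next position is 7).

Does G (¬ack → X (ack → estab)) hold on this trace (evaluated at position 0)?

No

¬ack → X (ack → estab) must hold at every position from 0 onward. It fails at position 3, so G (¬ack → X (ack → estab)) is false.
Positions where ¬ack holds: 0, 1, 2, 3, 5, 7.
Check X (ack → estab) at each: 0→ok, 1→ok, 2→ok, 3→fails, 5→fails, 7→ok.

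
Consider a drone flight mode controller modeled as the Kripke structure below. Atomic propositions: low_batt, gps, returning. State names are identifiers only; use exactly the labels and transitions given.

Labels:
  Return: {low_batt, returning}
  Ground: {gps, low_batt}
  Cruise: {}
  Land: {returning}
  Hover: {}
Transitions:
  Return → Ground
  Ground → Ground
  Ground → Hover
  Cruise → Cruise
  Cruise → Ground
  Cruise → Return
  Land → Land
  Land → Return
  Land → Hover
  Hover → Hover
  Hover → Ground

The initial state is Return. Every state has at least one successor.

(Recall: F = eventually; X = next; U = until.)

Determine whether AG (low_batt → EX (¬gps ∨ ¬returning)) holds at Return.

Yes

States satisfying low_batt → EX (¬gps ∨ ¬returning): {Return, Ground, Cruise, Land, Hover}.
States satisfying AG (low_batt → EX (¬gps ∨ ¬returning)): {Return, Ground, Cruise, Land, Hover}.
Every state reachable from Return satisfies low_batt → EX (¬gps ∨ ¬returning).
Return ∈ Sat(AG (low_batt → EX (¬gps ∨ ¬returning))).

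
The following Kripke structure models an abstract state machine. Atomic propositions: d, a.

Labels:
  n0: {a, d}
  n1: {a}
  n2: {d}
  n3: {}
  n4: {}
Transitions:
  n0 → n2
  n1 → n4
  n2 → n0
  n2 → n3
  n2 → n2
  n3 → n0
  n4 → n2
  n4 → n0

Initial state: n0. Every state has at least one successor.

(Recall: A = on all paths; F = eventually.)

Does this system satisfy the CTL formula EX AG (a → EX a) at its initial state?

States satisfying AG (a → EX a): ∅.
States satisfying EX AG (a → EX a): ∅.
No suitable path/successor from n0 witnesses the formula.
n0 ∉ Sat(EX AG (a → EX a)).

Does not hold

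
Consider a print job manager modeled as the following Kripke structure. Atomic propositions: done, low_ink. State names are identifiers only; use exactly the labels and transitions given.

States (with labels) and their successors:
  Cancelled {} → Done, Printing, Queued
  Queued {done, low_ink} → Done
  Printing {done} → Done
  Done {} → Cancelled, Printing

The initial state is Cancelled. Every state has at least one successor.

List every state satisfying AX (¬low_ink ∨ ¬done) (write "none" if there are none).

{Queued, Printing, Done}

States satisfying ¬low_ink ∨ ¬done: {Cancelled, Printing, Done}.
States satisfying AX (¬low_ink ∨ ¬done): {Queued, Printing, Done}.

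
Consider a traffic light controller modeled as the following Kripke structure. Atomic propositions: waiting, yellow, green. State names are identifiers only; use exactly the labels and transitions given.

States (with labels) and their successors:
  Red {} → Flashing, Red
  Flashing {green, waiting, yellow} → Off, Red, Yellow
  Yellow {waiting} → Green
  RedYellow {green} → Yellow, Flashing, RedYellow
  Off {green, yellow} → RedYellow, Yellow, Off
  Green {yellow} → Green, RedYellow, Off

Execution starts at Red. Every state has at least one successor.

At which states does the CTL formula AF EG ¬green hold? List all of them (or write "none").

{Red, Yellow, Green}

States satisfying EG ¬green: {Red, Yellow, Green}.
States satisfying AF EG ¬green: {Red, Yellow, Green}.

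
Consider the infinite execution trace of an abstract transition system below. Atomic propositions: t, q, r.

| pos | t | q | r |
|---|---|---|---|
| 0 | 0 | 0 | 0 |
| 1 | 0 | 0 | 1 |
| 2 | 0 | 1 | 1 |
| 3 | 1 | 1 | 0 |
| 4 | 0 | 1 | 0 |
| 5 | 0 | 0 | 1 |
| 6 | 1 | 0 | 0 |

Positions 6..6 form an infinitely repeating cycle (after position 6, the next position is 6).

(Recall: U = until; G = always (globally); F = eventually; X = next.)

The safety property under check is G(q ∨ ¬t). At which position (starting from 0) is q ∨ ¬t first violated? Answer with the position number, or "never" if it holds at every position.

6

Check q ∨ ¬t at each position in order: 0 ✓, 1 ✓, 2 ✓, 3 ✓, 4 ✓, 5 ✓.
At position 6 the labels are {t}, so q ∨ ¬t is false there. This is the first violation.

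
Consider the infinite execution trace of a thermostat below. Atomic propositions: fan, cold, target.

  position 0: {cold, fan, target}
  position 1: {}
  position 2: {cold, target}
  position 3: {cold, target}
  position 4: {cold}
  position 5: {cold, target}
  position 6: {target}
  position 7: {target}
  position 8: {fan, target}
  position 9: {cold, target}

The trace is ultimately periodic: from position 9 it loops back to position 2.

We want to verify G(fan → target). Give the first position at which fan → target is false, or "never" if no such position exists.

fan → target holds at every position 0..9, and those are all the positions the trace ever visits, so the invariant G(fan → target) is never violated.

never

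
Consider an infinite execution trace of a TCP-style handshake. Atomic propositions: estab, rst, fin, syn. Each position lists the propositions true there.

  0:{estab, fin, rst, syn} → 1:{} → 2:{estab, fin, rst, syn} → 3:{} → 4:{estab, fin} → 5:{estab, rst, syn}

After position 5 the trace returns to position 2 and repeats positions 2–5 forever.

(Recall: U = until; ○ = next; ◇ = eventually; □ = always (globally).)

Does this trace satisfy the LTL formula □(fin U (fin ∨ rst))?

Does not hold

fin U (fin ∨ rst) must hold at every position from 0 onward. It fails at position 1, so □(fin U (fin ∨ rst)) is false.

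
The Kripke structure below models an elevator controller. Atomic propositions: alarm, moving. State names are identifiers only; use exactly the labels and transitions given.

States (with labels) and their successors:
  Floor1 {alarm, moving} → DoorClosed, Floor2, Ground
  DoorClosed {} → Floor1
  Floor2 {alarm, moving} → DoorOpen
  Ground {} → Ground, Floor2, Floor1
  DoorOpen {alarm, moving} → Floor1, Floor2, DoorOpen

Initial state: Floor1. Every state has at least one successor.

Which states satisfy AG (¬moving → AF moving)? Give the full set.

States satisfying ¬moving → AF moving: {Floor1, DoorClosed, Floor2, DoorOpen}.
States satisfying AG (¬moving → AF moving): ∅.

none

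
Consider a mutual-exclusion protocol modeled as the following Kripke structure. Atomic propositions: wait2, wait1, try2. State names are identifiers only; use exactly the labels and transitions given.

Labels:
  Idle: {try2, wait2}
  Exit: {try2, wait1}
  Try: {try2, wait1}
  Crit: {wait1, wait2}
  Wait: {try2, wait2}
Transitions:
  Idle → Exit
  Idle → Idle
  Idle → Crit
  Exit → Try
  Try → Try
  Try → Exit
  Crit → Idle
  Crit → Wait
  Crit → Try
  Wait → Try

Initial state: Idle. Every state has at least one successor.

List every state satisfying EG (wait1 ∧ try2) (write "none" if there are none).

{Exit, Try}

States satisfying wait1 ∧ try2: {Exit, Try}.
States satisfying EG (wait1 ∧ try2): {Exit, Try}.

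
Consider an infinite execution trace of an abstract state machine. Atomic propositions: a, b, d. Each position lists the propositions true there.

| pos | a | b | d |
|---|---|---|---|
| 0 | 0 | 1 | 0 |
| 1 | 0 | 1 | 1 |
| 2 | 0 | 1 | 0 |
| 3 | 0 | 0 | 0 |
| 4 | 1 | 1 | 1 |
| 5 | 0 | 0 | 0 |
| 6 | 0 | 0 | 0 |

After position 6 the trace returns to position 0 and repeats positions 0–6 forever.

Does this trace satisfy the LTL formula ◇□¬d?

□¬d is false at every position 0..6, so it never becomes true and ◇□¬d fails.

Violated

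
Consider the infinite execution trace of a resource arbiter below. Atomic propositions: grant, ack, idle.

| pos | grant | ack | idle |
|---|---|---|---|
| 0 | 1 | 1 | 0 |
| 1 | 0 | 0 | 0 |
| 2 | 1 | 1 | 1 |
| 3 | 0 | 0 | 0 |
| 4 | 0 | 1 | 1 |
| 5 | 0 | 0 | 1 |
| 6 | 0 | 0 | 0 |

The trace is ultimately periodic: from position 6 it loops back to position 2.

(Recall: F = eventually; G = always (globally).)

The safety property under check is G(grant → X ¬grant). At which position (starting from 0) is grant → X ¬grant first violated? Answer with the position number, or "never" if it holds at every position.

grant → X ¬grant holds at every position 0..6, and those are all the positions the trace ever visits, so the invariant G(grant → X ¬grant) is never violated.

never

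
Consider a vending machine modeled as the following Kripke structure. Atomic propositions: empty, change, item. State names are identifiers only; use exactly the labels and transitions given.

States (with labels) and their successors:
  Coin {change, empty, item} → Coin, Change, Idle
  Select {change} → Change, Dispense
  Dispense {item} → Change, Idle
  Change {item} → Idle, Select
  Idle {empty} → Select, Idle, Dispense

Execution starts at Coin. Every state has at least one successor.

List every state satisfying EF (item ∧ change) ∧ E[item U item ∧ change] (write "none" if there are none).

States satisfying item ∧ change: {Coin}.
States satisfying EF (item ∧ change): {Coin}.
States satisfying item: {Coin, Dispense, Change}.
States satisfying E[item U item ∧ change]: {Coin}.
States satisfying EF (item ∧ change) ∧ E[item U item ∧ change]: {Coin}.

{Coin}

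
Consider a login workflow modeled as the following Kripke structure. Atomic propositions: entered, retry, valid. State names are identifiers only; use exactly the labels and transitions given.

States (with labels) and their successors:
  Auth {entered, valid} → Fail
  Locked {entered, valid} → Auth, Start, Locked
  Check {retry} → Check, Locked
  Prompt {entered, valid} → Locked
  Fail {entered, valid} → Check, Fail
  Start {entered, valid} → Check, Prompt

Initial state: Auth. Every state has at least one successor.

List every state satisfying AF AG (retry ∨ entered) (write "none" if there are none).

{Auth, Locked, Check, Prompt, Fail, Start}

States satisfying AG (retry ∨ entered): {Auth, Locked, Check, Prompt, Fail, Start}.
States satisfying AF AG (retry ∨ entered): {Auth, Locked, Check, Prompt, Fail, Start}.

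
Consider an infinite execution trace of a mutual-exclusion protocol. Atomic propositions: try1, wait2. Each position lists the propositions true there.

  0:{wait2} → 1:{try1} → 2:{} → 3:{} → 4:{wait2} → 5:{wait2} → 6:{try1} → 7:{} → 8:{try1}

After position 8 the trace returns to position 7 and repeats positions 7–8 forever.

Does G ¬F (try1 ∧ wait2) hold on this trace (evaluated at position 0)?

¬F (try1 ∧ wait2) holds at every position 0..8, and those are all positions ever visited, so G ¬F (try1 ∧ wait2) holds.

Yes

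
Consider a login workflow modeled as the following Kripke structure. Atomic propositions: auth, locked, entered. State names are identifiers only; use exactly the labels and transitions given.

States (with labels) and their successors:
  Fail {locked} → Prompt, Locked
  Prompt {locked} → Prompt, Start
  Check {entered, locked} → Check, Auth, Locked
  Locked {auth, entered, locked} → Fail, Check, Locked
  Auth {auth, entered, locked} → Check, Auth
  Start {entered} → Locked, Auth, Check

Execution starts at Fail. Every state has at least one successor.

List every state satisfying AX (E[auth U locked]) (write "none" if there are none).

{Fail, Check, Locked, Auth, Start}

States satisfying E[auth U locked]: {Fail, Prompt, Check, Locked, Auth}.
States satisfying AX (E[auth U locked]): {Fail, Check, Locked, Auth, Start}.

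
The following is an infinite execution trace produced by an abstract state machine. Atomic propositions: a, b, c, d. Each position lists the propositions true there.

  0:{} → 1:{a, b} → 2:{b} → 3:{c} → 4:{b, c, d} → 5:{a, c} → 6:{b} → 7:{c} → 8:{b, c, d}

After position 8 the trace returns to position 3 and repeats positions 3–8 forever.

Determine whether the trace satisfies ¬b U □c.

Does not hold

Walking from position 0: at position 1, □c has not yet held and ¬b fails, so ¬b U □c is false.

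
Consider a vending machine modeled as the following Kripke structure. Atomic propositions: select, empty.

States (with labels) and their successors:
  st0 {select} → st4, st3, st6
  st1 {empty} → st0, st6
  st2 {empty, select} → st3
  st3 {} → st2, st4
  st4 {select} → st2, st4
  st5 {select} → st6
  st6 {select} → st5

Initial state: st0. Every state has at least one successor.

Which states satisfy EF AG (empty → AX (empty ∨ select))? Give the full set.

States satisfying AG (empty → AX (empty ∨ select)): {st5, st6}.
States satisfying EF AG (empty → AX (empty ∨ select)): {st0, st1, st5, st6}.

{st0, st1, st5, st6}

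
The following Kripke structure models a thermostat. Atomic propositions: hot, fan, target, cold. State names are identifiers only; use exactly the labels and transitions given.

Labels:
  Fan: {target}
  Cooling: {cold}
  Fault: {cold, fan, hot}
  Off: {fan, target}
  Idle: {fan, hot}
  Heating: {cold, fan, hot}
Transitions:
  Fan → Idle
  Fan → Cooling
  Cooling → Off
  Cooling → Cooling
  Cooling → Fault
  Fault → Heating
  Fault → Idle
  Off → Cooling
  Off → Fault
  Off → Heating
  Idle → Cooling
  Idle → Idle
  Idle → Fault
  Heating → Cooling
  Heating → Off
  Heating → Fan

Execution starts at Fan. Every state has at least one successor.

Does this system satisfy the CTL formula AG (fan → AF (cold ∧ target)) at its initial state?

States satisfying fan → AF (cold ∧ target): {Fan, Cooling}.
States satisfying AG (fan → AF (cold ∧ target)): ∅.
Fault is reachable from Fan and violates fan → AF (cold ∧ target), so AG fails at Fan.
Fan ∉ Sat(AG (fan → AF (cold ∧ target))).

Violated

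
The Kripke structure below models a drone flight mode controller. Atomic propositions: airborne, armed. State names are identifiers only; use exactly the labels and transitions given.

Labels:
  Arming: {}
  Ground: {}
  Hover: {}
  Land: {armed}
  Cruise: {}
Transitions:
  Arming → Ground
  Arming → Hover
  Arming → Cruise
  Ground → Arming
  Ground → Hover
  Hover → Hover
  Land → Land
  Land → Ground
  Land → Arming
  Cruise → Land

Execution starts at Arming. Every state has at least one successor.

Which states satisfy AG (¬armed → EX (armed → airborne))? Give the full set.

{Hover}

States satisfying ¬armed → EX (armed → airborne): {Arming, Ground, Hover, Land}.
States satisfying AG (¬armed → EX (armed → airborne)): {Hover}.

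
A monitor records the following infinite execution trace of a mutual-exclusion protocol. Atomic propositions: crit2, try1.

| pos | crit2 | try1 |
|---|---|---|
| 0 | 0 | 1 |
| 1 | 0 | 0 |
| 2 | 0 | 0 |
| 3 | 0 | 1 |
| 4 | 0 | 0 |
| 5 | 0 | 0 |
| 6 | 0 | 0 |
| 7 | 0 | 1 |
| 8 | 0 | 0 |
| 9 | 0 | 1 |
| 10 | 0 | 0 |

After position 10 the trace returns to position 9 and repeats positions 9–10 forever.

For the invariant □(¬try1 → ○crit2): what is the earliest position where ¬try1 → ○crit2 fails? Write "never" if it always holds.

1

Check ¬try1 → ○crit2 at each position in order: 0 ✓.
At position 1 the labels are {} and the next position 2 has {}, so ¬try1 → ○crit2 is false there. This is the first violation.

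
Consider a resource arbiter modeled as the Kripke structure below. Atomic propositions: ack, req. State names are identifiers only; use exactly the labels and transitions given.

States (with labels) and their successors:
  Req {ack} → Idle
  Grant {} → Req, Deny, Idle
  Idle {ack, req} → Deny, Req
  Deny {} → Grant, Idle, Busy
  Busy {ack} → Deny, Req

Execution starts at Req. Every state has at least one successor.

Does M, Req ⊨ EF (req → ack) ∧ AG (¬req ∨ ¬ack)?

Does not hold

States satisfying req → ack: {Req, Grant, Idle, Deny, Busy}.
States satisfying EF (req → ack): {Req, Grant, Idle, Deny, Busy}.
States satisfying ¬req ∨ ¬ack: {Req, Grant, Deny, Busy}.
States satisfying AG (¬req ∨ ¬ack): ∅.
States satisfying EF (req → ack) ∧ AG (¬req ∨ ¬ack): ∅.
Req ∉ Sat(EF (req → ack) ∧ AG (¬req ∨ ¬ack)).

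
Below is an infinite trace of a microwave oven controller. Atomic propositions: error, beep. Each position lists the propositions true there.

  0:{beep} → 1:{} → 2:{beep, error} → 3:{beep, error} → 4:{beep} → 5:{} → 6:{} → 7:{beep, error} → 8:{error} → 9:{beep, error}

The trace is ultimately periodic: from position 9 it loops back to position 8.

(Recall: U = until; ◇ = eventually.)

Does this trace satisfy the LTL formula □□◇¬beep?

□◇¬beep holds at every position 0..9, and those are all positions ever visited, so □□◇¬beep holds.

Yes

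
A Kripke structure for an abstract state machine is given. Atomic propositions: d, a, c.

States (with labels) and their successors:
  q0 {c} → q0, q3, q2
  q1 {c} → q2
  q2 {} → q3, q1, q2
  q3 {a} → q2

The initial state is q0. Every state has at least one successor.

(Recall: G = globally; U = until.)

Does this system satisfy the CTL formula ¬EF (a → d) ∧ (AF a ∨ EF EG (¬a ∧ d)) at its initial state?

No

States satisfying a → d: {q0, q1, q2}.
States satisfying EF (a → d): {q0, q1, q2, q3}.
States satisfying ¬EF (a → d): ∅.
States satisfying a: {q3}.
States satisfying AF a: {q3}.
States satisfying EG (¬a ∧ d): ∅.
States satisfying EF EG (¬a ∧ d): ∅.
States satisfying AF a ∨ EF EG (¬a ∧ d): {q3}.
States satisfying ¬EF (a → d) ∧ (AF a ∨ EF EG (¬a ∧ d)): ∅.
q0 ∉ Sat(¬EF (a → d) ∧ (AF a ∨ EF EG (¬a ∧ d))).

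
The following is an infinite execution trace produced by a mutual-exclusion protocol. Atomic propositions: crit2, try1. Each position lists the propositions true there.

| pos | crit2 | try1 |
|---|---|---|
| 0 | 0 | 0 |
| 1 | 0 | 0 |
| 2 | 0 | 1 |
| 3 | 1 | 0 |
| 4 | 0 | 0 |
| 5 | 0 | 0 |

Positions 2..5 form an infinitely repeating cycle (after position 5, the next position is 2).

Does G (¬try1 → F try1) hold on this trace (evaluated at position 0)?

Holds

¬try1 → F try1 holds at every position 0..5, and those are all positions ever visited, so G (¬try1 → F try1) holds.
Positions where ¬try1 holds: 0, 1, 3, 4, 5.
Check F try1 at each: 0→ok, 1→ok, 3→ok, 4→ok, 5→ok.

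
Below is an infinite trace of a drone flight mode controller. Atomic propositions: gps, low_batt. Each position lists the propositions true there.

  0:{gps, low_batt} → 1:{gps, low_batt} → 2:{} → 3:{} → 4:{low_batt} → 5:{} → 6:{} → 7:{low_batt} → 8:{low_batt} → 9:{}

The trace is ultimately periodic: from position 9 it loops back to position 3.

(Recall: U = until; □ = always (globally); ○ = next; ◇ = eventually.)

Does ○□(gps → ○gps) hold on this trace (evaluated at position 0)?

Does not hold

The position after 0 is 1; □(gps → ○gps) is false there.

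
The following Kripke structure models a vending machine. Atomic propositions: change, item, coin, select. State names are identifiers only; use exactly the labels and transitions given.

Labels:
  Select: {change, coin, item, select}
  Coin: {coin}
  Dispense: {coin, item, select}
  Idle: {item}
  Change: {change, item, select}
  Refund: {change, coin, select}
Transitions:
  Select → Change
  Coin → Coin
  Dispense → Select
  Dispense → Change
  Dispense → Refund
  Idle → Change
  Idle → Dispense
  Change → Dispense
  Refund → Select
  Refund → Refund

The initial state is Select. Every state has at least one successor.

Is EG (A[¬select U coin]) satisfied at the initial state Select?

Violated

States satisfying A[¬select U coin]: {Select, Coin, Dispense, Refund}.
States satisfying EG (A[¬select U coin]): {Coin, Dispense, Refund}.
No suitable path/successor from Select witnesses the formula.
Select ∉ Sat(EG (A[¬select U coin])).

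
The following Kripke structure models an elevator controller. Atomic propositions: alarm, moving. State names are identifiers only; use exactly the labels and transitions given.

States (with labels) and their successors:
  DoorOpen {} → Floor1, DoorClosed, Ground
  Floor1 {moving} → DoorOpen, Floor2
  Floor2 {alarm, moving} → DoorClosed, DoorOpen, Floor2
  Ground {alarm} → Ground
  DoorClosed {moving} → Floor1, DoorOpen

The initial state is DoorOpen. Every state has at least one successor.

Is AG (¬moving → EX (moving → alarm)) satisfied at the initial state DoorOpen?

States satisfying ¬moving → EX (moving → alarm): {DoorOpen, Floor1, Floor2, Ground, DoorClosed}.
States satisfying AG (¬moving → EX (moving → alarm)): {DoorOpen, Floor1, Floor2, Ground, DoorClosed}.
Every state reachable from DoorOpen satisfies ¬moving → EX (moving → alarm).
DoorOpen ∈ Sat(AG (¬moving → EX (moving → alarm))).

Yes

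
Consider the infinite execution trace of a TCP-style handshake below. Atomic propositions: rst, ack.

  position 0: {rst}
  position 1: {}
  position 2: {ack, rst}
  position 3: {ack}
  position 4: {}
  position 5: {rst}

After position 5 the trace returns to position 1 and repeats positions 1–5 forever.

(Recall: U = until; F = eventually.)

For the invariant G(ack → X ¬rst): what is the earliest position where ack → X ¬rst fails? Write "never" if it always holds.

ack → X ¬rst holds at every position 0..5, and those are all the positions the trace ever visits, so the invariant G(ack → X ¬rst) is never violated.

never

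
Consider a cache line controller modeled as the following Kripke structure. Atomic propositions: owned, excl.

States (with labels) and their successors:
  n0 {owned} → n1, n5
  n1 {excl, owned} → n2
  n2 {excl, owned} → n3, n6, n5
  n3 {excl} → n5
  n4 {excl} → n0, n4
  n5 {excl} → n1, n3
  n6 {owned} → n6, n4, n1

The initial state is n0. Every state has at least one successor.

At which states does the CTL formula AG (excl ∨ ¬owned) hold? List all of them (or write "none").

none

States satisfying excl ∨ ¬owned: {n1, n2, n3, n4, n5}.
States satisfying AG (excl ∨ ¬owned): ∅.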